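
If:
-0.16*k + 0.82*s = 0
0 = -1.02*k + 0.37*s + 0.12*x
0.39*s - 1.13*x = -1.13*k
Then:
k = 0.00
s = 0.00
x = 0.00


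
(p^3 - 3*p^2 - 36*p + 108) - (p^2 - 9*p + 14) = p^3 - 4*p^2 - 27*p + 94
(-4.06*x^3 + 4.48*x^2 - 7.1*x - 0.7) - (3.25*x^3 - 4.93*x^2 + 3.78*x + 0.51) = -7.31*x^3 + 9.41*x^2 - 10.88*x - 1.21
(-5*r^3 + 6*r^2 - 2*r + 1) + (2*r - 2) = -5*r^3 + 6*r^2 - 1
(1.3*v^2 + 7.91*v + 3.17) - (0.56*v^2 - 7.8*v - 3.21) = 0.74*v^2 + 15.71*v + 6.38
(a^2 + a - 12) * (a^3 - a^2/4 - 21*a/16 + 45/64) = a^5 + 3*a^4/4 - 217*a^3/16 + 153*a^2/64 + 1053*a/64 - 135/16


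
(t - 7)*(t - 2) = t^2 - 9*t + 14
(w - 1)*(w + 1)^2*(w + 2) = w^4 + 3*w^3 + w^2 - 3*w - 2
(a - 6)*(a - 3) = a^2 - 9*a + 18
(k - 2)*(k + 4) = k^2 + 2*k - 8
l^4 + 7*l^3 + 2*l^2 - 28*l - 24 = (l - 2)*(l + 1)*(l + 2)*(l + 6)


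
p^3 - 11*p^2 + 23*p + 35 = (p - 7)*(p - 5)*(p + 1)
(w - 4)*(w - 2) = w^2 - 6*w + 8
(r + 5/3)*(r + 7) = r^2 + 26*r/3 + 35/3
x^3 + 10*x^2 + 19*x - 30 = (x - 1)*(x + 5)*(x + 6)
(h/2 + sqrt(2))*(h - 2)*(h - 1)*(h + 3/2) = h^4/2 - 3*h^3/4 + sqrt(2)*h^3 - 3*sqrt(2)*h^2/2 - 5*h^2/4 - 5*sqrt(2)*h/2 + 3*h/2 + 3*sqrt(2)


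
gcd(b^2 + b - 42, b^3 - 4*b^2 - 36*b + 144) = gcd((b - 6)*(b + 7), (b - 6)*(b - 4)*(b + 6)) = b - 6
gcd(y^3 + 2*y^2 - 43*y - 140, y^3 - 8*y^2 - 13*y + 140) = y^2 - 3*y - 28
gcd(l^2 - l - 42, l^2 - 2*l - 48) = l + 6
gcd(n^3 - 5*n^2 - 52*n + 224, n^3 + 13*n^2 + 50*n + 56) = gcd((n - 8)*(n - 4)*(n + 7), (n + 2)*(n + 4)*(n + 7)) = n + 7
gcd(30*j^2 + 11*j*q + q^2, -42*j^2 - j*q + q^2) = 6*j + q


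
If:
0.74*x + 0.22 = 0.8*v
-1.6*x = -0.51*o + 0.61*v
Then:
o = 4.24362745098039*x + 0.328921568627451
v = 0.925*x + 0.275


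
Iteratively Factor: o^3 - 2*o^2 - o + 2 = (o - 2)*(o^2 - 1) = (o - 2)*(o + 1)*(o - 1)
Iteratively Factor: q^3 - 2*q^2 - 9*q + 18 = (q + 3)*(q^2 - 5*q + 6) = (q - 2)*(q + 3)*(q - 3)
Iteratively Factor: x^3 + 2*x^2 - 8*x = (x + 4)*(x^2 - 2*x) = x*(x + 4)*(x - 2)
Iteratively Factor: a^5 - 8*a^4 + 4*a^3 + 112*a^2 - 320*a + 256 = (a - 4)*(a^4 - 4*a^3 - 12*a^2 + 64*a - 64) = (a - 4)^2*(a^3 - 12*a + 16) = (a - 4)^2*(a + 4)*(a^2 - 4*a + 4) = (a - 4)^2*(a - 2)*(a + 4)*(a - 2)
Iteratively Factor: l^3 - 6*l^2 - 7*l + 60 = (l - 5)*(l^2 - l - 12) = (l - 5)*(l + 3)*(l - 4)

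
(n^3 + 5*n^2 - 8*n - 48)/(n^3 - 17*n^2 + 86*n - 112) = (n^3 + 5*n^2 - 8*n - 48)/(n^3 - 17*n^2 + 86*n - 112)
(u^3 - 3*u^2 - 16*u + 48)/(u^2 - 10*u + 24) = (u^2 + u - 12)/(u - 6)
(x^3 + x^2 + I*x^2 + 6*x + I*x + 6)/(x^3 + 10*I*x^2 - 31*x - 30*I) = (x^2 + x*(1 - 2*I) - 2*I)/(x^2 + 7*I*x - 10)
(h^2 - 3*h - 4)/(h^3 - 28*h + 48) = (h + 1)/(h^2 + 4*h - 12)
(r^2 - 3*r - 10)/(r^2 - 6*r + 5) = (r + 2)/(r - 1)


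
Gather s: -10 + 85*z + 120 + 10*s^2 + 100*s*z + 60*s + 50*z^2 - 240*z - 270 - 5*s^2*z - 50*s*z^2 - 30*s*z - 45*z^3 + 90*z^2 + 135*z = s^2*(10 - 5*z) + s*(-50*z^2 + 70*z + 60) - 45*z^3 + 140*z^2 - 20*z - 160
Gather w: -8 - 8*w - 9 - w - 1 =-9*w - 18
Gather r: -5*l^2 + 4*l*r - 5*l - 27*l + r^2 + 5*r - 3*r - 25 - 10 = -5*l^2 - 32*l + r^2 + r*(4*l + 2) - 35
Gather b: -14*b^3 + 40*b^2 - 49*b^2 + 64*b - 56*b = -14*b^3 - 9*b^2 + 8*b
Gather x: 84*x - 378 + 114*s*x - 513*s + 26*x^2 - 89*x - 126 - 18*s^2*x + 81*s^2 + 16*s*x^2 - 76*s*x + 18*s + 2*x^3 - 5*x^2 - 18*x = 81*s^2 - 495*s + 2*x^3 + x^2*(16*s + 21) + x*(-18*s^2 + 38*s - 23) - 504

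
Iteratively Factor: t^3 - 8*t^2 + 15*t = (t)*(t^2 - 8*t + 15) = t*(t - 3)*(t - 5)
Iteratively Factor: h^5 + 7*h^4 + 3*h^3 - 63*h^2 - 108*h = (h + 3)*(h^4 + 4*h^3 - 9*h^2 - 36*h) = (h + 3)^2*(h^3 + h^2 - 12*h) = (h - 3)*(h + 3)^2*(h^2 + 4*h) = h*(h - 3)*(h + 3)^2*(h + 4)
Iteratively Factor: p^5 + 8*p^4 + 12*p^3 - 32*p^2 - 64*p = (p + 4)*(p^4 + 4*p^3 - 4*p^2 - 16*p) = (p + 2)*(p + 4)*(p^3 + 2*p^2 - 8*p) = p*(p + 2)*(p + 4)*(p^2 + 2*p - 8) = p*(p - 2)*(p + 2)*(p + 4)*(p + 4)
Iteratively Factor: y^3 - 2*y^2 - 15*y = (y)*(y^2 - 2*y - 15) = y*(y + 3)*(y - 5)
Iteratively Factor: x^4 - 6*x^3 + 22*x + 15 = (x - 5)*(x^3 - x^2 - 5*x - 3) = (x - 5)*(x + 1)*(x^2 - 2*x - 3) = (x - 5)*(x + 1)^2*(x - 3)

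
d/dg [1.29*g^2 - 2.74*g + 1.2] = 2.58*g - 2.74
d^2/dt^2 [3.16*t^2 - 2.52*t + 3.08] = 6.32000000000000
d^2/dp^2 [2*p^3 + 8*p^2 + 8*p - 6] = 12*p + 16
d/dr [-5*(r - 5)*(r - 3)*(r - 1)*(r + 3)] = -20*r^3 + 90*r^2 + 40*r - 270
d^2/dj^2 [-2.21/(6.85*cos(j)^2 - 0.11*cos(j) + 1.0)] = (414.7949*(1 - cos(j)^2)^2 - 4.995705*cos(j)^3 + 146.870191*cos(j)^2 + 10.23451*cos(j) - 384.571382)/(6.85*cos(j)^2 - 0.11*cos(j) + 1.0)^3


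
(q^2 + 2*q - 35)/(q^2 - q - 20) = (q + 7)/(q + 4)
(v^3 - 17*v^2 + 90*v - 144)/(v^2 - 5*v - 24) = (v^2 - 9*v + 18)/(v + 3)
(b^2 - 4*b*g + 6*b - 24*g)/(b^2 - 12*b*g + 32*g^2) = (b + 6)/(b - 8*g)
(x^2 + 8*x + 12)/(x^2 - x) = (x^2 + 8*x + 12)/(x*(x - 1))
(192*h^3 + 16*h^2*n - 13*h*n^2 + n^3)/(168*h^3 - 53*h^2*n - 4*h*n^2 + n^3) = (24*h^2 + 5*h*n - n^2)/(21*h^2 - 4*h*n - n^2)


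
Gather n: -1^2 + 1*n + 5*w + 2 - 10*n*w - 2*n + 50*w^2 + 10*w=n*(-10*w - 1) + 50*w^2 + 15*w + 1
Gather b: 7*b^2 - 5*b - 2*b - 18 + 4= 7*b^2 - 7*b - 14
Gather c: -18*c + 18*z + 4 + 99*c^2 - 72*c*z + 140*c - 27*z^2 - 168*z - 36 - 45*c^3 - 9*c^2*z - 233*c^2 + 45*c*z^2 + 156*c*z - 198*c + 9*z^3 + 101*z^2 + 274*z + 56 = -45*c^3 + c^2*(-9*z - 134) + c*(45*z^2 + 84*z - 76) + 9*z^3 + 74*z^2 + 124*z + 24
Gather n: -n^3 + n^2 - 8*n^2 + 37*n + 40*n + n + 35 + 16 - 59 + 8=-n^3 - 7*n^2 + 78*n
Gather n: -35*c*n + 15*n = n*(15 - 35*c)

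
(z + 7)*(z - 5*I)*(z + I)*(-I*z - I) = -I*z^4 - 4*z^3 - 8*I*z^3 - 32*z^2 - 12*I*z^2 - 28*z - 40*I*z - 35*I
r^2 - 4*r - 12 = (r - 6)*(r + 2)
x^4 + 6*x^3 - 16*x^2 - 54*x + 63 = (x - 3)*(x - 1)*(x + 3)*(x + 7)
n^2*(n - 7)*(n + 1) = n^4 - 6*n^3 - 7*n^2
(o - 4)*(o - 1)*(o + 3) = o^3 - 2*o^2 - 11*o + 12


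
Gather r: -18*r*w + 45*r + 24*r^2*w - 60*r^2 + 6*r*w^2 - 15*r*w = r^2*(24*w - 60) + r*(6*w^2 - 33*w + 45)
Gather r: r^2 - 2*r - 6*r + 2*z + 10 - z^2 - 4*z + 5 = r^2 - 8*r - z^2 - 2*z + 15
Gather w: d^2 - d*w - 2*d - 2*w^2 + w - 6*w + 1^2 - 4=d^2 - 2*d - 2*w^2 + w*(-d - 5) - 3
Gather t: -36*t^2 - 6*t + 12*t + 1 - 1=-36*t^2 + 6*t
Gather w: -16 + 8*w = 8*w - 16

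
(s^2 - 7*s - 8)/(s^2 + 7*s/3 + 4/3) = 3*(s - 8)/(3*s + 4)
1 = 1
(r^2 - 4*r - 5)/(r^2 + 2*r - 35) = (r + 1)/(r + 7)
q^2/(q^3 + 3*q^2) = 1/(q + 3)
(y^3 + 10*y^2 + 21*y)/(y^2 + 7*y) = y + 3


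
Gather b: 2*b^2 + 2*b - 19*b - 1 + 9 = 2*b^2 - 17*b + 8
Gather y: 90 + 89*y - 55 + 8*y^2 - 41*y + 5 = 8*y^2 + 48*y + 40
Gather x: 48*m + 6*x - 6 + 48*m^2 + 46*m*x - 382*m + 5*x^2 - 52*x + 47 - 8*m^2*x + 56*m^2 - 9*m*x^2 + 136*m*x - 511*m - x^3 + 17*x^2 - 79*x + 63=104*m^2 - 845*m - x^3 + x^2*(22 - 9*m) + x*(-8*m^2 + 182*m - 125) + 104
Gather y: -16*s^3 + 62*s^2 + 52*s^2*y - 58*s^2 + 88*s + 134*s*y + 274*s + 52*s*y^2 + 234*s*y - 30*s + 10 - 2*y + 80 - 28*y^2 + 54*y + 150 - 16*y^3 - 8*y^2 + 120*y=-16*s^3 + 4*s^2 + 332*s - 16*y^3 + y^2*(52*s - 36) + y*(52*s^2 + 368*s + 172) + 240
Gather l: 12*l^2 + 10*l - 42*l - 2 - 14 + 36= 12*l^2 - 32*l + 20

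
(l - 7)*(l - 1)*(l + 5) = l^3 - 3*l^2 - 33*l + 35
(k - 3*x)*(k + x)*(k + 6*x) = k^3 + 4*k^2*x - 15*k*x^2 - 18*x^3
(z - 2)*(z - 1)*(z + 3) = z^3 - 7*z + 6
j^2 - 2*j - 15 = (j - 5)*(j + 3)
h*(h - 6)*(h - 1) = h^3 - 7*h^2 + 6*h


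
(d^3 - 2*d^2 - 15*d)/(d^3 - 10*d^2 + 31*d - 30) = d*(d + 3)/(d^2 - 5*d + 6)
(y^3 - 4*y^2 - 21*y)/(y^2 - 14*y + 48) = y*(y^2 - 4*y - 21)/(y^2 - 14*y + 48)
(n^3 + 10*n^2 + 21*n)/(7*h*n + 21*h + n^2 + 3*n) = n*(n + 7)/(7*h + n)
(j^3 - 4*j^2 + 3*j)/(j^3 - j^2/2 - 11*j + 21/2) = 2*j/(2*j + 7)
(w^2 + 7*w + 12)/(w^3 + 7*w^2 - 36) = (w + 4)/(w^2 + 4*w - 12)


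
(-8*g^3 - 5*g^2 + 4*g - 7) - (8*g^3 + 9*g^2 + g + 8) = -16*g^3 - 14*g^2 + 3*g - 15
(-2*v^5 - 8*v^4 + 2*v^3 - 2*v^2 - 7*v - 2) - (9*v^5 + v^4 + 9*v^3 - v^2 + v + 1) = -11*v^5 - 9*v^4 - 7*v^3 - v^2 - 8*v - 3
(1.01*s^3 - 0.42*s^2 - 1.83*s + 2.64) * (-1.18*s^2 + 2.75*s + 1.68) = -1.1918*s^5 + 3.2731*s^4 + 2.7012*s^3 - 8.8533*s^2 + 4.1856*s + 4.4352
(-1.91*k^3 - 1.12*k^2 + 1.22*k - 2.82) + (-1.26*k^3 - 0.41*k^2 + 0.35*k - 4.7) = -3.17*k^3 - 1.53*k^2 + 1.57*k - 7.52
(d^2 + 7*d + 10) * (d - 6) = d^3 + d^2 - 32*d - 60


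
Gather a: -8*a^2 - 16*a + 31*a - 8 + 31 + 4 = -8*a^2 + 15*a + 27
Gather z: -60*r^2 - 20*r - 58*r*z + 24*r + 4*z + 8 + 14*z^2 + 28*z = -60*r^2 + 4*r + 14*z^2 + z*(32 - 58*r) + 8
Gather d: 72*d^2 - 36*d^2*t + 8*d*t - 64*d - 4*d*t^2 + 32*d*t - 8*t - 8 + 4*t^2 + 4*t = d^2*(72 - 36*t) + d*(-4*t^2 + 40*t - 64) + 4*t^2 - 4*t - 8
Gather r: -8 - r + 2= -r - 6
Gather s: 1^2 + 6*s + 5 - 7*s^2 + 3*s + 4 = -7*s^2 + 9*s + 10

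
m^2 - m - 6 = (m - 3)*(m + 2)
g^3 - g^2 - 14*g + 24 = (g - 3)*(g - 2)*(g + 4)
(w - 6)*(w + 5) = w^2 - w - 30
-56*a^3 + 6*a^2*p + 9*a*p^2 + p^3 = (-2*a + p)*(4*a + p)*(7*a + p)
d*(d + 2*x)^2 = d^3 + 4*d^2*x + 4*d*x^2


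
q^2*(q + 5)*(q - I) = q^4 + 5*q^3 - I*q^3 - 5*I*q^2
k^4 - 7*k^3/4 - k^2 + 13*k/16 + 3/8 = (k - 2)*(k - 3/4)*(k + 1/2)^2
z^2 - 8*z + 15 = (z - 5)*(z - 3)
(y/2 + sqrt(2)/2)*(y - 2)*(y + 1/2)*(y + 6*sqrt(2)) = y^4/2 - 3*y^3/4 + 7*sqrt(2)*y^3/2 - 21*sqrt(2)*y^2/4 + 11*y^2/2 - 9*y - 7*sqrt(2)*y/2 - 6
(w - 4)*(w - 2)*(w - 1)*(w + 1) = w^4 - 6*w^3 + 7*w^2 + 6*w - 8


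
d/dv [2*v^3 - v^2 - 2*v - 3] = 6*v^2 - 2*v - 2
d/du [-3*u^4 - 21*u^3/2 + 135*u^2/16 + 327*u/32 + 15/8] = -12*u^3 - 63*u^2/2 + 135*u/8 + 327/32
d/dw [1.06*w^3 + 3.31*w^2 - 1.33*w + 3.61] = 3.18*w^2 + 6.62*w - 1.33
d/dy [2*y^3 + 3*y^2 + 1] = 6*y*(y + 1)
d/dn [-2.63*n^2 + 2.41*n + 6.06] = 2.41 - 5.26*n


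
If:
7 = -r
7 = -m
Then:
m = -7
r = -7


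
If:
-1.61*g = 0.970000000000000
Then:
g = -0.60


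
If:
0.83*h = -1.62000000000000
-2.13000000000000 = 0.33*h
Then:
No Solution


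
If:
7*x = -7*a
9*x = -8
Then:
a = 8/9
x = -8/9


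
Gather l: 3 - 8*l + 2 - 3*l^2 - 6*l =-3*l^2 - 14*l + 5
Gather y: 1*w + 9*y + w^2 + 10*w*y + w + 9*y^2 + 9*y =w^2 + 2*w + 9*y^2 + y*(10*w + 18)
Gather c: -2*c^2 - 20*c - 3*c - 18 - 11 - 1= -2*c^2 - 23*c - 30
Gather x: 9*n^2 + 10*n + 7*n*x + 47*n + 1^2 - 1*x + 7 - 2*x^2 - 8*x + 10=9*n^2 + 57*n - 2*x^2 + x*(7*n - 9) + 18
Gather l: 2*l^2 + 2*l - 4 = 2*l^2 + 2*l - 4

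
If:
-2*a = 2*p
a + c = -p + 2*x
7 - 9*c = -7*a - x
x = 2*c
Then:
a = -1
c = 0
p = 1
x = 0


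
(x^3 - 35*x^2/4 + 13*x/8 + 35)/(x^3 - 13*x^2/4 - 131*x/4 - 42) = (x - 5/2)/(x + 3)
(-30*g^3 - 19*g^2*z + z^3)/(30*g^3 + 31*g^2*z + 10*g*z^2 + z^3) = (-5*g + z)/(5*g + z)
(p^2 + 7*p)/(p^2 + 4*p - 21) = p/(p - 3)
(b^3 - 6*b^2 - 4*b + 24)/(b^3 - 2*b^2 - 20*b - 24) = (b - 2)/(b + 2)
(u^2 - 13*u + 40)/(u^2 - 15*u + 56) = (u - 5)/(u - 7)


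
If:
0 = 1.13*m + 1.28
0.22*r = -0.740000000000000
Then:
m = -1.13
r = -3.36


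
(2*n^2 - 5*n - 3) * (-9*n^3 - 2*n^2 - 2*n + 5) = -18*n^5 + 41*n^4 + 33*n^3 + 26*n^2 - 19*n - 15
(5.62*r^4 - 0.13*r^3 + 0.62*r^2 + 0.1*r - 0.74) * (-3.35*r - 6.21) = -18.827*r^5 - 34.4647*r^4 - 1.2697*r^3 - 4.1852*r^2 + 1.858*r + 4.5954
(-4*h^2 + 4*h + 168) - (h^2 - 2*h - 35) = -5*h^2 + 6*h + 203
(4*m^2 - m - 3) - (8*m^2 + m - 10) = -4*m^2 - 2*m + 7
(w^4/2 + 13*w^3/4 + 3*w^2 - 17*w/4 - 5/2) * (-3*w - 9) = -3*w^5/2 - 57*w^4/4 - 153*w^3/4 - 57*w^2/4 + 183*w/4 + 45/2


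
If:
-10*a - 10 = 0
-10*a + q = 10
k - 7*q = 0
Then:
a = -1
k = 0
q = 0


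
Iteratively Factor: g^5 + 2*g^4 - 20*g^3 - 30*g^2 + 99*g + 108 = (g + 4)*(g^4 - 2*g^3 - 12*g^2 + 18*g + 27) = (g + 1)*(g + 4)*(g^3 - 3*g^2 - 9*g + 27) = (g - 3)*(g + 1)*(g + 4)*(g^2 - 9) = (g - 3)*(g + 1)*(g + 3)*(g + 4)*(g - 3)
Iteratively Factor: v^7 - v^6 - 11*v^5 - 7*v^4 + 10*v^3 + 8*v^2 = (v)*(v^6 - v^5 - 11*v^4 - 7*v^3 + 10*v^2 + 8*v) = v^2*(v^5 - v^4 - 11*v^3 - 7*v^2 + 10*v + 8) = v^2*(v + 2)*(v^4 - 3*v^3 - 5*v^2 + 3*v + 4) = v^2*(v - 1)*(v + 2)*(v^3 - 2*v^2 - 7*v - 4) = v^2*(v - 4)*(v - 1)*(v + 2)*(v^2 + 2*v + 1) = v^2*(v - 4)*(v - 1)*(v + 1)*(v + 2)*(v + 1)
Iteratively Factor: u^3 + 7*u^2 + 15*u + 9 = (u + 1)*(u^2 + 6*u + 9) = (u + 1)*(u + 3)*(u + 3)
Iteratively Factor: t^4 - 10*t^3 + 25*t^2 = (t)*(t^3 - 10*t^2 + 25*t) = t*(t - 5)*(t^2 - 5*t) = t^2*(t - 5)*(t - 5)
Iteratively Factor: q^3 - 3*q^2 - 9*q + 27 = (q + 3)*(q^2 - 6*q + 9) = (q - 3)*(q + 3)*(q - 3)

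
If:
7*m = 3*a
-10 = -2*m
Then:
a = 35/3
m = 5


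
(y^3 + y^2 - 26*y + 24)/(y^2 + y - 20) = (y^2 + 5*y - 6)/(y + 5)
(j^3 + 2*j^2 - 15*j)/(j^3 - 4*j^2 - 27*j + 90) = j/(j - 6)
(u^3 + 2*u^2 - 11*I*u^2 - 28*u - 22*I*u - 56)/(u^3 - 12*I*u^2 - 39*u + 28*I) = (u + 2)/(u - I)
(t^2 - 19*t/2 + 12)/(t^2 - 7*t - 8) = (t - 3/2)/(t + 1)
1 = 1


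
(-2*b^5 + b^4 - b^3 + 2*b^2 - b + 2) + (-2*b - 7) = -2*b^5 + b^4 - b^3 + 2*b^2 - 3*b - 5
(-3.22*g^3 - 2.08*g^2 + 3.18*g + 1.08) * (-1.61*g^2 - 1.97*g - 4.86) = 5.1842*g^5 + 9.6922*g^4 + 14.627*g^3 + 2.1054*g^2 - 17.5824*g - 5.2488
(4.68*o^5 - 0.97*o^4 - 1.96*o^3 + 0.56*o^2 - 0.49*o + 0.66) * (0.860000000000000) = 4.0248*o^5 - 0.8342*o^4 - 1.6856*o^3 + 0.4816*o^2 - 0.4214*o + 0.5676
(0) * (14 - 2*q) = 0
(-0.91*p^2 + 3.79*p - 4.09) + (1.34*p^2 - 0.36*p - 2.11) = 0.43*p^2 + 3.43*p - 6.2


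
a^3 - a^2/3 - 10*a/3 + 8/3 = (a - 4/3)*(a - 1)*(a + 2)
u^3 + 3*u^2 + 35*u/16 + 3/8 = (u + 1/4)*(u + 3/4)*(u + 2)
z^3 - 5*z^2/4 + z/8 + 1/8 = (z - 1)*(z - 1/2)*(z + 1/4)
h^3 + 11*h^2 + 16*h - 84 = (h - 2)*(h + 6)*(h + 7)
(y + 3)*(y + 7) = y^2 + 10*y + 21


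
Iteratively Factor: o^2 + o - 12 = (o + 4)*(o - 3)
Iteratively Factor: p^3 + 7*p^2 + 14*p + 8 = (p + 4)*(p^2 + 3*p + 2) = (p + 2)*(p + 4)*(p + 1)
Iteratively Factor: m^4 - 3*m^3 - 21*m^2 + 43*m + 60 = (m - 5)*(m^3 + 2*m^2 - 11*m - 12) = (m - 5)*(m + 4)*(m^2 - 2*m - 3) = (m - 5)*(m + 1)*(m + 4)*(m - 3)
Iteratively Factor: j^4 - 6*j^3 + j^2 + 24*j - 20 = (j - 2)*(j^3 - 4*j^2 - 7*j + 10) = (j - 2)*(j + 2)*(j^2 - 6*j + 5) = (j - 2)*(j - 1)*(j + 2)*(j - 5)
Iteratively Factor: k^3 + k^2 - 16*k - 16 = (k - 4)*(k^2 + 5*k + 4) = (k - 4)*(k + 4)*(k + 1)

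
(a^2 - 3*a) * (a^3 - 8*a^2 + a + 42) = a^5 - 11*a^4 + 25*a^3 + 39*a^2 - 126*a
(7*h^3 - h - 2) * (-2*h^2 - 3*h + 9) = -14*h^5 - 21*h^4 + 65*h^3 + 7*h^2 - 3*h - 18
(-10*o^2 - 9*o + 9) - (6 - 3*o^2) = -7*o^2 - 9*o + 3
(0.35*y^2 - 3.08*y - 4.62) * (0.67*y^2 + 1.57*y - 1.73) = 0.2345*y^4 - 1.5141*y^3 - 8.5365*y^2 - 1.925*y + 7.9926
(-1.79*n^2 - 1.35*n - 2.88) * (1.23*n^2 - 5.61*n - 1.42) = -2.2017*n^4 + 8.3814*n^3 + 6.5729*n^2 + 18.0738*n + 4.0896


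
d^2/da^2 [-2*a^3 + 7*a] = -12*a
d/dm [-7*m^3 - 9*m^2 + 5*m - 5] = -21*m^2 - 18*m + 5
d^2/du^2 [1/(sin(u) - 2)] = (-2*sin(u) + cos(u)^2 + 1)/(sin(u) - 2)^3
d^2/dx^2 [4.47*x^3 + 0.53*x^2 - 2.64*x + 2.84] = 26.82*x + 1.06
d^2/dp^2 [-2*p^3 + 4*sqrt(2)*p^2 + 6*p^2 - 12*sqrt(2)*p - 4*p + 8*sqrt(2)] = -12*p + 8*sqrt(2) + 12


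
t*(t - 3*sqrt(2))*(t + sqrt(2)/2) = t^3 - 5*sqrt(2)*t^2/2 - 3*t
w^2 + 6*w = w*(w + 6)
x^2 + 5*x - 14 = (x - 2)*(x + 7)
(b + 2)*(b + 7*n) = b^2 + 7*b*n + 2*b + 14*n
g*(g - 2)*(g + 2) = g^3 - 4*g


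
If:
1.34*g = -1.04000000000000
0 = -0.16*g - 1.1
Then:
No Solution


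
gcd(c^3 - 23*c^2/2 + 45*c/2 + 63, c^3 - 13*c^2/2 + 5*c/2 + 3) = c - 6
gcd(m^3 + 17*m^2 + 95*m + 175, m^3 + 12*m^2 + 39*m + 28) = m + 7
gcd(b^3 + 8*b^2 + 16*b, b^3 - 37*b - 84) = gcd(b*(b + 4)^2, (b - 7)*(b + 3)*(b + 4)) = b + 4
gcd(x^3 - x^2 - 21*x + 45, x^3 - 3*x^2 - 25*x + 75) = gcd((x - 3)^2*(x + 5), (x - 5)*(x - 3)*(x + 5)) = x^2 + 2*x - 15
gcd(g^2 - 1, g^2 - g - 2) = g + 1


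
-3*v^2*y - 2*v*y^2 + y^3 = y*(-3*v + y)*(v + y)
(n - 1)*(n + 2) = n^2 + n - 2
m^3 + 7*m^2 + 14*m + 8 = (m + 1)*(m + 2)*(m + 4)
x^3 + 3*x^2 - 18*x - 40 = (x - 4)*(x + 2)*(x + 5)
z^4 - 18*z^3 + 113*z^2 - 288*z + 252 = (z - 7)*(z - 6)*(z - 3)*(z - 2)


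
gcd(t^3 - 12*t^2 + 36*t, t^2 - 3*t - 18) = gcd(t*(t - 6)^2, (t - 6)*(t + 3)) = t - 6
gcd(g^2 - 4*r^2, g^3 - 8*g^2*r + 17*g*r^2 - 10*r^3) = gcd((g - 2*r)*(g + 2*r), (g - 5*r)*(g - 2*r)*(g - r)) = -g + 2*r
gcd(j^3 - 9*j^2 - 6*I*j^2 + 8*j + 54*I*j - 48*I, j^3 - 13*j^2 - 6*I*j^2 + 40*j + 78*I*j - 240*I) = j^2 + j*(-8 - 6*I) + 48*I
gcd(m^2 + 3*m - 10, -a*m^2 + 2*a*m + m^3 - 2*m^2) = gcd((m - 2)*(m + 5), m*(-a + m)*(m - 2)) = m - 2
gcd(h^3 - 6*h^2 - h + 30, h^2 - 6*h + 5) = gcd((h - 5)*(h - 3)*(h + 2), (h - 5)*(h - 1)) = h - 5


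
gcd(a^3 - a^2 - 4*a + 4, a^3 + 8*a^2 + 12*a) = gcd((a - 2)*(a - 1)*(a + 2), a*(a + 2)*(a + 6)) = a + 2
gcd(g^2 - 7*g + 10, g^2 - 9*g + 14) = g - 2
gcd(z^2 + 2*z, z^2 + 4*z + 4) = z + 2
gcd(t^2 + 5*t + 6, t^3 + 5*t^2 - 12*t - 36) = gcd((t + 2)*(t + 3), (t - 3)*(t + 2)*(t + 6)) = t + 2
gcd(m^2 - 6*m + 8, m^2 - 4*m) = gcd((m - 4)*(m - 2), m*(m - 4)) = m - 4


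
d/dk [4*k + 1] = 4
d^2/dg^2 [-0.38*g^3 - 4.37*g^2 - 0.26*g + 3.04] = -2.28*g - 8.74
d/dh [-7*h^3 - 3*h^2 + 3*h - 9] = -21*h^2 - 6*h + 3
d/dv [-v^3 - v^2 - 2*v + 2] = -3*v^2 - 2*v - 2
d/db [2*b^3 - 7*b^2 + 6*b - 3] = 6*b^2 - 14*b + 6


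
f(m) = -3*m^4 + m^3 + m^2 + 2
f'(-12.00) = 21144.00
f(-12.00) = -63790.00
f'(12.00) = -20280.00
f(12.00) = -60334.00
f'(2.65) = -196.95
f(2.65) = -120.31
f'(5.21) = -1605.20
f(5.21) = -2039.84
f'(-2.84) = 293.39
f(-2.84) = -208.00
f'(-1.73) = 67.65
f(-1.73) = -27.06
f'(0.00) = 0.00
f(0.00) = 2.00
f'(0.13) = 0.28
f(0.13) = 2.02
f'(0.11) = 0.24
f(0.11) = 2.01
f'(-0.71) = 4.39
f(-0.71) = 1.38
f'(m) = -12*m^3 + 3*m^2 + 2*m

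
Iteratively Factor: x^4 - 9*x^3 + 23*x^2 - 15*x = (x - 1)*(x^3 - 8*x^2 + 15*x) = (x - 5)*(x - 1)*(x^2 - 3*x) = (x - 5)*(x - 3)*(x - 1)*(x)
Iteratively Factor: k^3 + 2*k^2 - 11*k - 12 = (k - 3)*(k^2 + 5*k + 4) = (k - 3)*(k + 4)*(k + 1)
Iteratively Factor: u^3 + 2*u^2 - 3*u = (u - 1)*(u^2 + 3*u) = (u - 1)*(u + 3)*(u)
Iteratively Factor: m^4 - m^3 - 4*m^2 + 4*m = (m - 2)*(m^3 + m^2 - 2*m) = (m - 2)*(m + 2)*(m^2 - m) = (m - 2)*(m - 1)*(m + 2)*(m)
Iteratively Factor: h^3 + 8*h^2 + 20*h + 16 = (h + 2)*(h^2 + 6*h + 8) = (h + 2)^2*(h + 4)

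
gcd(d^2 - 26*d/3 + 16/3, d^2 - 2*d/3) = d - 2/3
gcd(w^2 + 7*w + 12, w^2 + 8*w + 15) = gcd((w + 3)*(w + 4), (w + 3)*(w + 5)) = w + 3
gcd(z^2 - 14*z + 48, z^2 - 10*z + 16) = z - 8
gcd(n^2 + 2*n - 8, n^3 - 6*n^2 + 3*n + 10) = n - 2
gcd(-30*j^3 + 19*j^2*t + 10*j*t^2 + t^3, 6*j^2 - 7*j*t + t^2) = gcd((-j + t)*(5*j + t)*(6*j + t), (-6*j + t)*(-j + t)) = -j + t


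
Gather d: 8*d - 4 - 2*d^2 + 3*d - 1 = -2*d^2 + 11*d - 5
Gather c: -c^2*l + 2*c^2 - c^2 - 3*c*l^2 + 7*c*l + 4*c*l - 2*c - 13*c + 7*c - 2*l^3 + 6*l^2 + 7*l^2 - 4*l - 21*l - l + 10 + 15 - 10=c^2*(1 - l) + c*(-3*l^2 + 11*l - 8) - 2*l^3 + 13*l^2 - 26*l + 15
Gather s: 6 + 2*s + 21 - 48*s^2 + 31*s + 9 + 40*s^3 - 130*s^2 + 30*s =40*s^3 - 178*s^2 + 63*s + 36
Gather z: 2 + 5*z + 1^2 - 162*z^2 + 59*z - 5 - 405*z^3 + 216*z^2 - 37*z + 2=-405*z^3 + 54*z^2 + 27*z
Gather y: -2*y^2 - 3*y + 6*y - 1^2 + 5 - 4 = -2*y^2 + 3*y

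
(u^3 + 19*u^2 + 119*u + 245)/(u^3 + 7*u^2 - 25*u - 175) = (u + 7)/(u - 5)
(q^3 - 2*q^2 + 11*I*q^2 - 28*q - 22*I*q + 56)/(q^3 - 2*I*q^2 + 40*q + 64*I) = (q^2 + q*(-2 + 7*I) - 14*I)/(q^2 - 6*I*q + 16)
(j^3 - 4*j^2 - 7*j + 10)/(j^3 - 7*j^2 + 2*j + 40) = (j - 1)/(j - 4)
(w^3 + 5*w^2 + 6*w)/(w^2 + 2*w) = w + 3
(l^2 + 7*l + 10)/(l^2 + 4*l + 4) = (l + 5)/(l + 2)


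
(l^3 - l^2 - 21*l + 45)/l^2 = l - 1 - 21/l + 45/l^2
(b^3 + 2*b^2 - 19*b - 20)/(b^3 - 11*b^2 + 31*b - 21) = (b^3 + 2*b^2 - 19*b - 20)/(b^3 - 11*b^2 + 31*b - 21)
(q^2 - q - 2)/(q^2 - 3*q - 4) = (q - 2)/(q - 4)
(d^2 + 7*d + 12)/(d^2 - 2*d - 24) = (d + 3)/(d - 6)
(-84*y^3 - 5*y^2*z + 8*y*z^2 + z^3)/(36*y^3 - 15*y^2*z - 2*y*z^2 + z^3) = (-7*y - z)/(3*y - z)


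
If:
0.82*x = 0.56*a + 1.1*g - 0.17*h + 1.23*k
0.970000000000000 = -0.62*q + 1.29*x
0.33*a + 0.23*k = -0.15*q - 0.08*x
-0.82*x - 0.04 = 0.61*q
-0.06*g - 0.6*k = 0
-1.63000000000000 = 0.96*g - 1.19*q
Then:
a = 0.02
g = -2.51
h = -16.47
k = 0.25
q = -0.65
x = 0.44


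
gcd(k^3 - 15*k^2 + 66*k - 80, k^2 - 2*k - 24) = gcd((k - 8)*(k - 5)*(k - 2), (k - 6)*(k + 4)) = 1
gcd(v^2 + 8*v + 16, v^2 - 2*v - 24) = v + 4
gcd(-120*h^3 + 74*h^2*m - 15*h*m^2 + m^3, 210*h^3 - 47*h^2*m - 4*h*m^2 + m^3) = 30*h^2 - 11*h*m + m^2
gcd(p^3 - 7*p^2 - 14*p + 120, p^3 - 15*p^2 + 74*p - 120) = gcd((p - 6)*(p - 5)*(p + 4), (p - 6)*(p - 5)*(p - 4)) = p^2 - 11*p + 30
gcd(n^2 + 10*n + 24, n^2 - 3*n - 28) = n + 4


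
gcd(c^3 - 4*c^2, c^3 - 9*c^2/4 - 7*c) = c^2 - 4*c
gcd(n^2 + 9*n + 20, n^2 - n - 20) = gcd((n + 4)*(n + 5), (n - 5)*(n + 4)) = n + 4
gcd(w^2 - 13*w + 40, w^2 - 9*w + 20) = w - 5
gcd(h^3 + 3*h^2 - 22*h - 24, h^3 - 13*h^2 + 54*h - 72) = h - 4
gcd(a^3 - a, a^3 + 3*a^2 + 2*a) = a^2 + a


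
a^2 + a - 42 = (a - 6)*(a + 7)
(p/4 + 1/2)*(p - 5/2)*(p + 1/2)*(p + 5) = p^4/4 + 5*p^3/4 - 21*p^2/16 - 115*p/16 - 25/8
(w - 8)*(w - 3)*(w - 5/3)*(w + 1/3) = w^4 - 37*w^3/3 + 343*w^2/9 - 233*w/9 - 40/3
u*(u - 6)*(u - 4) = u^3 - 10*u^2 + 24*u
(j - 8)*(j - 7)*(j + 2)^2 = j^4 - 11*j^3 + 164*j + 224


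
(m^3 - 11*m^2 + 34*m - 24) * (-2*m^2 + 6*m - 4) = -2*m^5 + 28*m^4 - 138*m^3 + 296*m^2 - 280*m + 96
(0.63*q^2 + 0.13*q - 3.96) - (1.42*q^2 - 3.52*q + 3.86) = -0.79*q^2 + 3.65*q - 7.82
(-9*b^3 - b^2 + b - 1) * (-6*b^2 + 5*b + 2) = 54*b^5 - 39*b^4 - 29*b^3 + 9*b^2 - 3*b - 2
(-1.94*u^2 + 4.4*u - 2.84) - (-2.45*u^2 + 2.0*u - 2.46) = 0.51*u^2 + 2.4*u - 0.38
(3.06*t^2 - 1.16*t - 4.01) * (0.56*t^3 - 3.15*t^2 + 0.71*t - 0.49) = 1.7136*t^5 - 10.2886*t^4 + 3.581*t^3 + 10.3085*t^2 - 2.2787*t + 1.9649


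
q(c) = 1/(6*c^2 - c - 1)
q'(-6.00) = 0.00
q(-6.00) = 0.00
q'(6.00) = 0.00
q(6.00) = 0.00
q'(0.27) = -3.23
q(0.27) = -1.20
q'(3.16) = -0.01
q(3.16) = 0.02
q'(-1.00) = 0.36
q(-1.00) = 0.17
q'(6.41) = -0.00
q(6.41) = 0.00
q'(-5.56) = 0.00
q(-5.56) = 0.01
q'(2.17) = -0.04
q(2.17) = 0.04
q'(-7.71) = 0.00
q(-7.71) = 0.00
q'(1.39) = -0.19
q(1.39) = 0.11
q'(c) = (1 - 12*c)/(6*c^2 - c - 1)^2 = (1 - 12*c)/(-6*c^2 + c + 1)^2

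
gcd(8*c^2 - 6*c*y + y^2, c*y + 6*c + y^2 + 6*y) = 1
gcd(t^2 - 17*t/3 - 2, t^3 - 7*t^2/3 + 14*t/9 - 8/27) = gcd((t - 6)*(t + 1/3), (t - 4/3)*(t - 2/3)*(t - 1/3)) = 1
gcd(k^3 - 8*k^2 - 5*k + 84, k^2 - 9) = k + 3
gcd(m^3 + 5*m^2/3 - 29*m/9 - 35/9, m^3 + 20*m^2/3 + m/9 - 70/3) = m^2 + 2*m/3 - 35/9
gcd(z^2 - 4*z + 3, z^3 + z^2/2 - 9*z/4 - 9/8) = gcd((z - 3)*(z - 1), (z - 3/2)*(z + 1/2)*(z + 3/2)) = 1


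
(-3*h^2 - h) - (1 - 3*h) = -3*h^2 + 2*h - 1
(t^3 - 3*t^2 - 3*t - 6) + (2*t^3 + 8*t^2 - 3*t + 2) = 3*t^3 + 5*t^2 - 6*t - 4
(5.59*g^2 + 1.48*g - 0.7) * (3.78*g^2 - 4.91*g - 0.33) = 21.1302*g^4 - 21.8525*g^3 - 11.7575*g^2 + 2.9486*g + 0.231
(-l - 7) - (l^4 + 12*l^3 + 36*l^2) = -l^4 - 12*l^3 - 36*l^2 - l - 7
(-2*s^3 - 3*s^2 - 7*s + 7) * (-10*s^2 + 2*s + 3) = 20*s^5 + 26*s^4 + 58*s^3 - 93*s^2 - 7*s + 21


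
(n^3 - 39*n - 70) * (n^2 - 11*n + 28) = n^5 - 11*n^4 - 11*n^3 + 359*n^2 - 322*n - 1960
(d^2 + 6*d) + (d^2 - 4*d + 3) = 2*d^2 + 2*d + 3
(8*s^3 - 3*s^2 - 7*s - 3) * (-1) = -8*s^3 + 3*s^2 + 7*s + 3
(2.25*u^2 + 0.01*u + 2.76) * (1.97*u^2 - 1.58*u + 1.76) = 4.4325*u^4 - 3.5353*u^3 + 9.3814*u^2 - 4.3432*u + 4.8576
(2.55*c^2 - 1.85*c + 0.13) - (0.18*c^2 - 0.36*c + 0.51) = 2.37*c^2 - 1.49*c - 0.38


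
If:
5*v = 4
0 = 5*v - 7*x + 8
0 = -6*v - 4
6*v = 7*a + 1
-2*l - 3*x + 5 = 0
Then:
No Solution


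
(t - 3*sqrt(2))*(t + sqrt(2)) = t^2 - 2*sqrt(2)*t - 6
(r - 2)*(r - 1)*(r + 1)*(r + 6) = r^4 + 4*r^3 - 13*r^2 - 4*r + 12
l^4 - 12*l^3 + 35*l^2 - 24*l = l*(l - 8)*(l - 3)*(l - 1)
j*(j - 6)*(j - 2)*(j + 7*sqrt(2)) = j^4 - 8*j^3 + 7*sqrt(2)*j^3 - 56*sqrt(2)*j^2 + 12*j^2 + 84*sqrt(2)*j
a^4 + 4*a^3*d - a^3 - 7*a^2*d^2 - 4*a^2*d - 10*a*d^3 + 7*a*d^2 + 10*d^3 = (a - 1)*(a - 2*d)*(a + d)*(a + 5*d)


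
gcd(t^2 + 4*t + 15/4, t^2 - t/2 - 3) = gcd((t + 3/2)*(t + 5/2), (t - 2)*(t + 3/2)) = t + 3/2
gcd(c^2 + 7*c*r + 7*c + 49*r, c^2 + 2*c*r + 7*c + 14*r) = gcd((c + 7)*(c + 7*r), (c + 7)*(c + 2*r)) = c + 7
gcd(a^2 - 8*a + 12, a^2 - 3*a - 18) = a - 6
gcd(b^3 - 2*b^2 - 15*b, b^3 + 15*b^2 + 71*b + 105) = b + 3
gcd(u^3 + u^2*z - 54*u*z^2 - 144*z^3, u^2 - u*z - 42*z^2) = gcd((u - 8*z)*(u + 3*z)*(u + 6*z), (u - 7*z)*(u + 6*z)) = u + 6*z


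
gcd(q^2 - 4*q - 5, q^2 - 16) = 1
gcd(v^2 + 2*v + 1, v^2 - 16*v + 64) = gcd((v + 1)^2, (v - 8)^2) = 1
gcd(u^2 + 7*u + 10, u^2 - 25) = u + 5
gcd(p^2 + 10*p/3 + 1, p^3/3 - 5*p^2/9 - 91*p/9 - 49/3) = p + 3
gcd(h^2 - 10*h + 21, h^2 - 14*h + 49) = h - 7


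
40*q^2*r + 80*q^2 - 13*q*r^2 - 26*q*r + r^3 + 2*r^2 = (-8*q + r)*(-5*q + r)*(r + 2)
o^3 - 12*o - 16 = (o - 4)*(o + 2)^2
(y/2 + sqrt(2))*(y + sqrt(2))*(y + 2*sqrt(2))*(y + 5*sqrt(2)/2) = y^4/2 + 15*sqrt(2)*y^3/4 + 41*y^2/2 + 24*sqrt(2)*y + 20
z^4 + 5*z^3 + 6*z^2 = z^2*(z + 2)*(z + 3)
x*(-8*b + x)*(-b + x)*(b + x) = 8*b^3*x - b^2*x^2 - 8*b*x^3 + x^4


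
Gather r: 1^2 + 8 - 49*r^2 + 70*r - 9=-49*r^2 + 70*r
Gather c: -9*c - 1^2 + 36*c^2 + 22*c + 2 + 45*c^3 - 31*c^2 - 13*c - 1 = 45*c^3 + 5*c^2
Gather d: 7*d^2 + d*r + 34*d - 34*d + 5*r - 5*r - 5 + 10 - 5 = 7*d^2 + d*r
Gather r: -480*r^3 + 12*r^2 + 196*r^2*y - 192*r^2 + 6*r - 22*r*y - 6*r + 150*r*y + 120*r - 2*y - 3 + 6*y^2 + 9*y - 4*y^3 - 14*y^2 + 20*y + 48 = -480*r^3 + r^2*(196*y - 180) + r*(128*y + 120) - 4*y^3 - 8*y^2 + 27*y + 45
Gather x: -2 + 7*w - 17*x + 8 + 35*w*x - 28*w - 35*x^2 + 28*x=-21*w - 35*x^2 + x*(35*w + 11) + 6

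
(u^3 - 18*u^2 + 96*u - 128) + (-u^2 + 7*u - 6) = u^3 - 19*u^2 + 103*u - 134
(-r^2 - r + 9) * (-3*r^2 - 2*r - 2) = 3*r^4 + 5*r^3 - 23*r^2 - 16*r - 18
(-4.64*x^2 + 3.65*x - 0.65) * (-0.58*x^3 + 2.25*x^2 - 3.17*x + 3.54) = 2.6912*x^5 - 12.557*x^4 + 23.2983*x^3 - 29.4586*x^2 + 14.9815*x - 2.301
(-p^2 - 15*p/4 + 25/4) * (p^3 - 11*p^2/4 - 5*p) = -p^5 - p^4 + 345*p^3/16 + 25*p^2/16 - 125*p/4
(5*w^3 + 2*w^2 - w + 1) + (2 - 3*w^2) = 5*w^3 - w^2 - w + 3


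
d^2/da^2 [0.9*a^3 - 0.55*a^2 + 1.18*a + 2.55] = 5.4*a - 1.1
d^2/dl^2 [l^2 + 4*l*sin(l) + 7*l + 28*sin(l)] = -4*l*sin(l) - 28*sin(l) + 8*cos(l) + 2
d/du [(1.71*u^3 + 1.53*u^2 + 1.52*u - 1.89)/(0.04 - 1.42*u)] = (-4.8564*u^3 - 1.9674*u^2 + 0.1224*u - 2.623)/(2.0164*u^2 - 0.1136*u + 0.0016)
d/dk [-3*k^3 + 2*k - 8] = 2 - 9*k^2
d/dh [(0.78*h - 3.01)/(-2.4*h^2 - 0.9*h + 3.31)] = (1.872*h^2 - 14.448*h - 0.1272)/(5.76*h^4 + 4.32*h^3 - 15.078*h^2 - 5.958*h + 10.9561)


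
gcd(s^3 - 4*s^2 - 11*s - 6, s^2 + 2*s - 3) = 1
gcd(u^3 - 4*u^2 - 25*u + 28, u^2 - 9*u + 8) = u - 1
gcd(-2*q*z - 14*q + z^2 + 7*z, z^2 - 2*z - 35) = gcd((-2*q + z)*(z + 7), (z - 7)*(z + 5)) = 1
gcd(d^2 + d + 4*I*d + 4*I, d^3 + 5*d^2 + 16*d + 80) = d + 4*I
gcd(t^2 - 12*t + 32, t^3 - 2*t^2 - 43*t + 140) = t - 4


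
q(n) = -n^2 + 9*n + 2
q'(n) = 9 - 2*n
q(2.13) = 16.63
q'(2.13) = 4.74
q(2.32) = 17.50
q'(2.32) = 4.36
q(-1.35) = -11.97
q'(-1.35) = 11.70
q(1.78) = 14.85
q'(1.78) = 5.44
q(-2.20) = -22.64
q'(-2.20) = 13.40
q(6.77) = 17.10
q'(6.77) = -4.54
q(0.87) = 9.07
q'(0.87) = 7.26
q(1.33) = 12.20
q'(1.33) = 6.34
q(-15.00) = -358.00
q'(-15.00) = 39.00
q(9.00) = 2.00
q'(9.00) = -9.00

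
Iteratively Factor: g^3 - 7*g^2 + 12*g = (g - 4)*(g^2 - 3*g) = g*(g - 4)*(g - 3)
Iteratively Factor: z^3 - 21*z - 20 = (z - 5)*(z^2 + 5*z + 4) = (z - 5)*(z + 4)*(z + 1)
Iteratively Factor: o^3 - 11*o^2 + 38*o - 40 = (o - 5)*(o^2 - 6*o + 8) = (o - 5)*(o - 4)*(o - 2)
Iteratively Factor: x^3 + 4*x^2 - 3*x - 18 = (x + 3)*(x^2 + x - 6) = (x - 2)*(x + 3)*(x + 3)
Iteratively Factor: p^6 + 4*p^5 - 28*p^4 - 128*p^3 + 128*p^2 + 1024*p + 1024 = (p + 2)*(p^5 + 2*p^4 - 32*p^3 - 64*p^2 + 256*p + 512) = (p + 2)*(p + 4)*(p^4 - 2*p^3 - 24*p^2 + 32*p + 128) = (p - 4)*(p + 2)*(p + 4)*(p^3 + 2*p^2 - 16*p - 32) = (p - 4)^2*(p + 2)*(p + 4)*(p^2 + 6*p + 8) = (p - 4)^2*(p + 2)^2*(p + 4)*(p + 4)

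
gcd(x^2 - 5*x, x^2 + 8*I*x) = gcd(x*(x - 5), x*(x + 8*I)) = x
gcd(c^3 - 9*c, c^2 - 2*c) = c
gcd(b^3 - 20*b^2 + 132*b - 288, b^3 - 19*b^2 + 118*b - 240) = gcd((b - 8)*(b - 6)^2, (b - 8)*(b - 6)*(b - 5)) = b^2 - 14*b + 48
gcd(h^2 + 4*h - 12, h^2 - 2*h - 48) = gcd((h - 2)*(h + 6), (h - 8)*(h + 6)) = h + 6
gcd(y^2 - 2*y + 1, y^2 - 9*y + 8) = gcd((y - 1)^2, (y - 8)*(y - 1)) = y - 1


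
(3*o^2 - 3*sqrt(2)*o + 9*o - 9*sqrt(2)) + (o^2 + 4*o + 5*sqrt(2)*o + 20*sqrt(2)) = 4*o^2 + 2*sqrt(2)*o + 13*o + 11*sqrt(2)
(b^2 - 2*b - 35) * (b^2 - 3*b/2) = b^4 - 7*b^3/2 - 32*b^2 + 105*b/2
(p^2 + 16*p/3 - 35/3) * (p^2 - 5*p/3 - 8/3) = p^4 + 11*p^3/3 - 209*p^2/9 + 47*p/9 + 280/9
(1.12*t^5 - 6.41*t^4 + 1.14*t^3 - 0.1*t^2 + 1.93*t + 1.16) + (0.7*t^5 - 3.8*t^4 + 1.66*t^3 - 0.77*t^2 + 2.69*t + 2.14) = 1.82*t^5 - 10.21*t^4 + 2.8*t^3 - 0.87*t^2 + 4.62*t + 3.3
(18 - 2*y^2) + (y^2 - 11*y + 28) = -y^2 - 11*y + 46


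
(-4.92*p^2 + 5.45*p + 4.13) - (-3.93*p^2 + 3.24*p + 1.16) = -0.99*p^2 + 2.21*p + 2.97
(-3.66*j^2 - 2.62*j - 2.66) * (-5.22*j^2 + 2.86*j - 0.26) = 19.1052*j^4 + 3.2088*j^3 + 7.3436*j^2 - 6.9264*j + 0.6916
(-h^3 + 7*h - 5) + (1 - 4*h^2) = -h^3 - 4*h^2 + 7*h - 4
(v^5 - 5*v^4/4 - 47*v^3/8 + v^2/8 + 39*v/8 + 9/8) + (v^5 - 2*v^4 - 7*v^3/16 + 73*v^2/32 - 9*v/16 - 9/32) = 2*v^5 - 13*v^4/4 - 101*v^3/16 + 77*v^2/32 + 69*v/16 + 27/32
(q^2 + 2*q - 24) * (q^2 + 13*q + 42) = q^4 + 15*q^3 + 44*q^2 - 228*q - 1008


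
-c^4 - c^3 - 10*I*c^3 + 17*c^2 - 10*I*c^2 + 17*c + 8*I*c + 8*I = (c + I)*(c + 8*I)*(-I*c + 1)*(-I*c - I)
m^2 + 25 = (m - 5*I)*(m + 5*I)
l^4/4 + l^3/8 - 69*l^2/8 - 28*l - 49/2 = (l/2 + 1)^2*(l - 7)*(l + 7/2)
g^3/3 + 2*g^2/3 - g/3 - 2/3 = (g/3 + 1/3)*(g - 1)*(g + 2)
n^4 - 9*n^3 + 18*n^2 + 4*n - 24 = (n - 6)*(n - 2)^2*(n + 1)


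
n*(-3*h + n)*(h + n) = -3*h^2*n - 2*h*n^2 + n^3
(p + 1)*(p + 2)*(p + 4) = p^3 + 7*p^2 + 14*p + 8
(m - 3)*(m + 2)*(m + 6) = m^3 + 5*m^2 - 12*m - 36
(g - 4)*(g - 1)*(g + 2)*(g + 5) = g^4 + 2*g^3 - 21*g^2 - 22*g + 40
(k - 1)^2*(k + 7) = k^3 + 5*k^2 - 13*k + 7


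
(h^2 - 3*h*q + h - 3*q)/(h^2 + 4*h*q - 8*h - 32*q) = (h^2 - 3*h*q + h - 3*q)/(h^2 + 4*h*q - 8*h - 32*q)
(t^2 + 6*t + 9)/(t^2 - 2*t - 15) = (t + 3)/(t - 5)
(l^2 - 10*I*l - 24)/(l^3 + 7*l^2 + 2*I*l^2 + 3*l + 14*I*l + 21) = (l^2 - 10*I*l - 24)/(l^3 + l^2*(7 + 2*I) + l*(3 + 14*I) + 21)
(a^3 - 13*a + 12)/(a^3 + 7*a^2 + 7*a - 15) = (a^2 + a - 12)/(a^2 + 8*a + 15)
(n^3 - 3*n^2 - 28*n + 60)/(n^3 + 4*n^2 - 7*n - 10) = (n - 6)/(n + 1)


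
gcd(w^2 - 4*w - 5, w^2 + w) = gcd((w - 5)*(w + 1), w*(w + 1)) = w + 1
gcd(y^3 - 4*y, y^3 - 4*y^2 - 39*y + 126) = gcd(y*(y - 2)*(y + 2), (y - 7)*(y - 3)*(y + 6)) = 1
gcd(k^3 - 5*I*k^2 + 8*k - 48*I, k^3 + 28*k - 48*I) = k - 4*I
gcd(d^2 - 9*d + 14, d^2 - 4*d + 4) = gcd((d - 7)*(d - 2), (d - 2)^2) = d - 2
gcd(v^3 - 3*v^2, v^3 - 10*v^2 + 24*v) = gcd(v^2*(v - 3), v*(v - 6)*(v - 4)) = v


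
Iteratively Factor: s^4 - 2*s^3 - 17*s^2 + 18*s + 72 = (s + 3)*(s^3 - 5*s^2 - 2*s + 24) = (s + 2)*(s + 3)*(s^2 - 7*s + 12) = (s - 4)*(s + 2)*(s + 3)*(s - 3)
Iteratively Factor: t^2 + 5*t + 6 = (t + 3)*(t + 2)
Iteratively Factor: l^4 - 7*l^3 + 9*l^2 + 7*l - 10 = (l + 1)*(l^3 - 8*l^2 + 17*l - 10) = (l - 2)*(l + 1)*(l^2 - 6*l + 5) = (l - 2)*(l - 1)*(l + 1)*(l - 5)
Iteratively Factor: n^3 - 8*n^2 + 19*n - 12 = (n - 3)*(n^2 - 5*n + 4) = (n - 3)*(n - 1)*(n - 4)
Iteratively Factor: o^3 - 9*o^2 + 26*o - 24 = (o - 2)*(o^2 - 7*o + 12) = (o - 4)*(o - 2)*(o - 3)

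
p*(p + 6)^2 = p^3 + 12*p^2 + 36*p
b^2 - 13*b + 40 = (b - 8)*(b - 5)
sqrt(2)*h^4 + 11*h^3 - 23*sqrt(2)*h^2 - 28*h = h*(h - 2*sqrt(2))*(h + 7*sqrt(2))*(sqrt(2)*h + 1)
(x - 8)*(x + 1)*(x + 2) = x^3 - 5*x^2 - 22*x - 16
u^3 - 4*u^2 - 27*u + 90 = (u - 6)*(u - 3)*(u + 5)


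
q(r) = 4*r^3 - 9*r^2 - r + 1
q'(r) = 12*r^2 - 18*r - 1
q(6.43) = 685.86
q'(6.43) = 379.40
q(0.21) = 0.43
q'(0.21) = -4.25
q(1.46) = -7.20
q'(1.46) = -1.70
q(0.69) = -2.66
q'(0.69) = -7.71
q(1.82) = -6.52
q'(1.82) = 5.99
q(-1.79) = -48.99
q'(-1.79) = 69.67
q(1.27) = -6.59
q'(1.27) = -4.51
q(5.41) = 365.54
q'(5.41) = 252.84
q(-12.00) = -8195.00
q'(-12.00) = 1943.00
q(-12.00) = -8195.00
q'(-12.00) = 1943.00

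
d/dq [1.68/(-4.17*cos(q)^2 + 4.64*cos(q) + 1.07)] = (7.7952 - 14.0112*cos(q))*sin(q)/(-4.17*cos(q)^2 + 4.64*cos(q) + 1.07)^2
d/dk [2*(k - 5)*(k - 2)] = 4*k - 14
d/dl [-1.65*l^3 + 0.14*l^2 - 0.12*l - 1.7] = -4.95*l^2 + 0.28*l - 0.12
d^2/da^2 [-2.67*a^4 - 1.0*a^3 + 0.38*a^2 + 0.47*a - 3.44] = -32.04*a^2 - 6.0*a + 0.76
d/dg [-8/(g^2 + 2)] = 16*g/(g^2 + 2)^2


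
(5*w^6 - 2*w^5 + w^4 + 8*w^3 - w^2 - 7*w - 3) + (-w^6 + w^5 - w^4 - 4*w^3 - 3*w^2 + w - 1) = 4*w^6 - w^5 + 4*w^3 - 4*w^2 - 6*w - 4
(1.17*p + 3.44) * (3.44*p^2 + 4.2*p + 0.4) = 4.0248*p^3 + 16.7476*p^2 + 14.916*p + 1.376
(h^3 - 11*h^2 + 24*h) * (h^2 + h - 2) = h^5 - 10*h^4 + 11*h^3 + 46*h^2 - 48*h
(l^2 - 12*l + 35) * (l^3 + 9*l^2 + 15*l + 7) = l^5 - 3*l^4 - 58*l^3 + 142*l^2 + 441*l + 245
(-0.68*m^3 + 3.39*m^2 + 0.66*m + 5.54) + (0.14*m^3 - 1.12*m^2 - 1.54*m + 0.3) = -0.54*m^3 + 2.27*m^2 - 0.88*m + 5.84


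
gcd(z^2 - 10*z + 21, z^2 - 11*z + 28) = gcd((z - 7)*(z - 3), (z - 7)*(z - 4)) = z - 7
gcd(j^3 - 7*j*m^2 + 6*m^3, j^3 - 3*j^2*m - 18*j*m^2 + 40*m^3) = j - 2*m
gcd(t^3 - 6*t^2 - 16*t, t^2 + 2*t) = t^2 + 2*t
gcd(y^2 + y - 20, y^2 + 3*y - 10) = y + 5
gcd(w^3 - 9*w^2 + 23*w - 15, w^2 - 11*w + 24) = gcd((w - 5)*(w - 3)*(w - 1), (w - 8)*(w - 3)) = w - 3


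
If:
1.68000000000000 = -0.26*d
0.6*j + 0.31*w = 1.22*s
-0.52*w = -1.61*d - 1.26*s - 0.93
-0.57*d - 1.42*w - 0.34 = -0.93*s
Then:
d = -6.46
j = 18.50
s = 11.63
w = 9.97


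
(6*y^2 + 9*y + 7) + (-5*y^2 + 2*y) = y^2 + 11*y + 7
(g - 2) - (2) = g - 4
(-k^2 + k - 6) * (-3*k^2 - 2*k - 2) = 3*k^4 - k^3 + 18*k^2 + 10*k + 12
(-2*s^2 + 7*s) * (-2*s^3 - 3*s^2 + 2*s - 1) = 4*s^5 - 8*s^4 - 25*s^3 + 16*s^2 - 7*s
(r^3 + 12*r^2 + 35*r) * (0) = 0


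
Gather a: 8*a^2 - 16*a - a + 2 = 8*a^2 - 17*a + 2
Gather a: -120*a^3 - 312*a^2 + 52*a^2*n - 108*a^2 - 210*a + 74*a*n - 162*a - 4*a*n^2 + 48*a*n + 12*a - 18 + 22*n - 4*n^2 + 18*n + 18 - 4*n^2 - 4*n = -120*a^3 + a^2*(52*n - 420) + a*(-4*n^2 + 122*n - 360) - 8*n^2 + 36*n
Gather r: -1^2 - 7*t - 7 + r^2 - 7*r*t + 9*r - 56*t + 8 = r^2 + r*(9 - 7*t) - 63*t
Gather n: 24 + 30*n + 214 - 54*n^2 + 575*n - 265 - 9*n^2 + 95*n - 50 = -63*n^2 + 700*n - 77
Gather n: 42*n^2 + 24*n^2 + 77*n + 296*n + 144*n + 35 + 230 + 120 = 66*n^2 + 517*n + 385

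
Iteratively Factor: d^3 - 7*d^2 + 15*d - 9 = (d - 3)*(d^2 - 4*d + 3) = (d - 3)^2*(d - 1)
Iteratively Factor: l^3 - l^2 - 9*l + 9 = (l - 1)*(l^2 - 9) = (l - 1)*(l + 3)*(l - 3)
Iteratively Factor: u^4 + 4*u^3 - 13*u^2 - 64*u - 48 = (u - 4)*(u^3 + 8*u^2 + 19*u + 12) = (u - 4)*(u + 1)*(u^2 + 7*u + 12) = (u - 4)*(u + 1)*(u + 3)*(u + 4)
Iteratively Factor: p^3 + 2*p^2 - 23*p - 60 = (p - 5)*(p^2 + 7*p + 12) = (p - 5)*(p + 3)*(p + 4)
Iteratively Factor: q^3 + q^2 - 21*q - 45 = (q + 3)*(q^2 - 2*q - 15) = (q - 5)*(q + 3)*(q + 3)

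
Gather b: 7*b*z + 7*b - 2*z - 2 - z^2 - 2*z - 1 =b*(7*z + 7) - z^2 - 4*z - 3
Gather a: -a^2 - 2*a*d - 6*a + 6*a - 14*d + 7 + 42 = -a^2 - 2*a*d - 14*d + 49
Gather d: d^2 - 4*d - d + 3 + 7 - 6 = d^2 - 5*d + 4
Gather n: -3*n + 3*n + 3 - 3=0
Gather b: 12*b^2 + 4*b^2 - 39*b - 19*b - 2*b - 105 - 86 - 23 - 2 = 16*b^2 - 60*b - 216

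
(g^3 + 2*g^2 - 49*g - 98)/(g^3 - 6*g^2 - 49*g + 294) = (g + 2)/(g - 6)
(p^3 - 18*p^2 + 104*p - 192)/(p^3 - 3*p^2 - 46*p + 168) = (p - 8)/(p + 7)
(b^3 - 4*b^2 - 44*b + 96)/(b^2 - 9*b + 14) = (b^2 - 2*b - 48)/(b - 7)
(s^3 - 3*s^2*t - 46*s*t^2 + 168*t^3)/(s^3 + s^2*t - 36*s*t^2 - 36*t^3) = (s^2 + 3*s*t - 28*t^2)/(s^2 + 7*s*t + 6*t^2)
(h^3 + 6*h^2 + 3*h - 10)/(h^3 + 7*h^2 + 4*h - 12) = (h + 5)/(h + 6)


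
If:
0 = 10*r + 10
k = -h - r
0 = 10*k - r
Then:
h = 11/10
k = -1/10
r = -1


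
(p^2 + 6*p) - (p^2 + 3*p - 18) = 3*p + 18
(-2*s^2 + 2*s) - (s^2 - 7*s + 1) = -3*s^2 + 9*s - 1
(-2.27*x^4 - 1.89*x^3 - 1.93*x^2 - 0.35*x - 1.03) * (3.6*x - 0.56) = -8.172*x^5 - 5.5328*x^4 - 5.8896*x^3 - 0.1792*x^2 - 3.512*x + 0.5768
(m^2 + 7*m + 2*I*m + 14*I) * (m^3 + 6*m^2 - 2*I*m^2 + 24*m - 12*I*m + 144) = m^5 + 13*m^4 + 70*m^3 + 364*m^2 + 48*I*m^2 + 1176*m + 624*I*m + 2016*I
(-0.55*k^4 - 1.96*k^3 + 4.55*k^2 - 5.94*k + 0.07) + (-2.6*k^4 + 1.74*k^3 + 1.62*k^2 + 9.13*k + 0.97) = -3.15*k^4 - 0.22*k^3 + 6.17*k^2 + 3.19*k + 1.04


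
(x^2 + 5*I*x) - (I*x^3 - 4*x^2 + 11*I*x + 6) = -I*x^3 + 5*x^2 - 6*I*x - 6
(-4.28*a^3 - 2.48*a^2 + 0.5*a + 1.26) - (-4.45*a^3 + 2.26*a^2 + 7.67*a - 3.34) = 0.17*a^3 - 4.74*a^2 - 7.17*a + 4.6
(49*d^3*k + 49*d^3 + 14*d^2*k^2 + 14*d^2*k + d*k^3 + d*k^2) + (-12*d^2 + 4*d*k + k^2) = 49*d^3*k + 49*d^3 + 14*d^2*k^2 + 14*d^2*k - 12*d^2 + d*k^3 + d*k^2 + 4*d*k + k^2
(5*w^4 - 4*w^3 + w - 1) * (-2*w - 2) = -10*w^5 - 2*w^4 + 8*w^3 - 2*w^2 + 2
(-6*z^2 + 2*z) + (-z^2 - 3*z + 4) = -7*z^2 - z + 4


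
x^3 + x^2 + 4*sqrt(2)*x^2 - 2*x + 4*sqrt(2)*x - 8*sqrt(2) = (x - 1)*(x + 2)*(x + 4*sqrt(2))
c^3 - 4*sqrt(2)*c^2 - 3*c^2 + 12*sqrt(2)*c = c*(c - 3)*(c - 4*sqrt(2))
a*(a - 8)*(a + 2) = a^3 - 6*a^2 - 16*a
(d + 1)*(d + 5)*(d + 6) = d^3 + 12*d^2 + 41*d + 30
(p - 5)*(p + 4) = p^2 - p - 20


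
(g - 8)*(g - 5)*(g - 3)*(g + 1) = g^4 - 15*g^3 + 63*g^2 - 41*g - 120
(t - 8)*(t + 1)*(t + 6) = t^3 - t^2 - 50*t - 48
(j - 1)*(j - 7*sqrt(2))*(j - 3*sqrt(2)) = j^3 - 10*sqrt(2)*j^2 - j^2 + 10*sqrt(2)*j + 42*j - 42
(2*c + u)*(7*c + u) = 14*c^2 + 9*c*u + u^2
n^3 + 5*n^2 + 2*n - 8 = (n - 1)*(n + 2)*(n + 4)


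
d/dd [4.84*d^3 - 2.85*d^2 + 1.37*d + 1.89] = 14.52*d^2 - 5.7*d + 1.37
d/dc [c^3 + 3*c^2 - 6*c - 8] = 3*c^2 + 6*c - 6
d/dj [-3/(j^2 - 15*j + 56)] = 3*(2*j - 15)/(j^2 - 15*j + 56)^2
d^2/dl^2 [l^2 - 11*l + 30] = 2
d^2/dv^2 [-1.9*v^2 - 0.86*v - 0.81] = -3.80000000000000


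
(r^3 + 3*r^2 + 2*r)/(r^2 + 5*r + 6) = r*(r + 1)/(r + 3)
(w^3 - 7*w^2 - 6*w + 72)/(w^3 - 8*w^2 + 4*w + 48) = (w + 3)/(w + 2)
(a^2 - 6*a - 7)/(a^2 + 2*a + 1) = (a - 7)/(a + 1)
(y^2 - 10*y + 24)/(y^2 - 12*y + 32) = (y - 6)/(y - 8)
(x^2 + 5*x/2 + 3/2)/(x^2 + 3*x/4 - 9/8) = 4*(x + 1)/(4*x - 3)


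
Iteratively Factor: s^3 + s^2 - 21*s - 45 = (s - 5)*(s^2 + 6*s + 9) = (s - 5)*(s + 3)*(s + 3)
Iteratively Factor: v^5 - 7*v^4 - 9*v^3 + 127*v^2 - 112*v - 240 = (v + 4)*(v^4 - 11*v^3 + 35*v^2 - 13*v - 60) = (v - 5)*(v + 4)*(v^3 - 6*v^2 + 5*v + 12) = (v - 5)*(v - 3)*(v + 4)*(v^2 - 3*v - 4) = (v - 5)*(v - 4)*(v - 3)*(v + 4)*(v + 1)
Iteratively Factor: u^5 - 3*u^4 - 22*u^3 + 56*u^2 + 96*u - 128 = (u - 4)*(u^4 + u^3 - 18*u^2 - 16*u + 32) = (u - 4)^2*(u^3 + 5*u^2 + 2*u - 8) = (u - 4)^2*(u - 1)*(u^2 + 6*u + 8) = (u - 4)^2*(u - 1)*(u + 4)*(u + 2)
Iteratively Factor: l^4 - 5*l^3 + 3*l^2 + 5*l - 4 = (l - 1)*(l^3 - 4*l^2 - l + 4) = (l - 1)^2*(l^2 - 3*l - 4) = (l - 1)^2*(l + 1)*(l - 4)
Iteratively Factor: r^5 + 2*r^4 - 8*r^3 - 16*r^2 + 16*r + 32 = (r + 2)*(r^4 - 8*r^2 + 16) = (r - 2)*(r + 2)*(r^3 + 2*r^2 - 4*r - 8) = (r - 2)^2*(r + 2)*(r^2 + 4*r + 4) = (r - 2)^2*(r + 2)^2*(r + 2)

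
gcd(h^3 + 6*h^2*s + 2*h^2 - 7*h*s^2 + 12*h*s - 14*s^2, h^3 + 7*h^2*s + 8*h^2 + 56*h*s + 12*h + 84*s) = h^2 + 7*h*s + 2*h + 14*s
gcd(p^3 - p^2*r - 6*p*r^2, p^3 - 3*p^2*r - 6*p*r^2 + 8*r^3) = p + 2*r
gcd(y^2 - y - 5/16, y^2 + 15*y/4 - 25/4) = y - 5/4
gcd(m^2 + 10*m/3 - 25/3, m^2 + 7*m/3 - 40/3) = m + 5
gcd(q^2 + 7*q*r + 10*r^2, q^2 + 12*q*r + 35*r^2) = q + 5*r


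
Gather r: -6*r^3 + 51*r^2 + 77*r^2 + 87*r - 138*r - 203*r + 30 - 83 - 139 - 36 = -6*r^3 + 128*r^2 - 254*r - 228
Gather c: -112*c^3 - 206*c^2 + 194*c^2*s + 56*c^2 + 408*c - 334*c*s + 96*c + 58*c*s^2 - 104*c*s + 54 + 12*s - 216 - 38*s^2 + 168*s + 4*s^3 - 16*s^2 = -112*c^3 + c^2*(194*s - 150) + c*(58*s^2 - 438*s + 504) + 4*s^3 - 54*s^2 + 180*s - 162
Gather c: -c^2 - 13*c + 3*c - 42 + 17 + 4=-c^2 - 10*c - 21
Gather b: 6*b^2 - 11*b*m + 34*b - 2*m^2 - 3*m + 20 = 6*b^2 + b*(34 - 11*m) - 2*m^2 - 3*m + 20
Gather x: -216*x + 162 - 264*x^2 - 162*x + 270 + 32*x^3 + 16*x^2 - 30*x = 32*x^3 - 248*x^2 - 408*x + 432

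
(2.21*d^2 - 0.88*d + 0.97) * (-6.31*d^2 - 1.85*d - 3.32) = -13.9451*d^4 + 1.4643*d^3 - 11.8299*d^2 + 1.1271*d - 3.2204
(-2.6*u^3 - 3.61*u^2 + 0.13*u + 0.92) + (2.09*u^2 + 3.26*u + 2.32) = -2.6*u^3 - 1.52*u^2 + 3.39*u + 3.24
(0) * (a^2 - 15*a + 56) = 0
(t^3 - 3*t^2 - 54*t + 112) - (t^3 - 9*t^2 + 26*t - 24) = 6*t^2 - 80*t + 136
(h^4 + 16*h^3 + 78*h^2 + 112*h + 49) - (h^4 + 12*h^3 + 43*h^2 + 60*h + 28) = 4*h^3 + 35*h^2 + 52*h + 21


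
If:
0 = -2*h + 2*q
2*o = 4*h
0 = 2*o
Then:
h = 0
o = 0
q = 0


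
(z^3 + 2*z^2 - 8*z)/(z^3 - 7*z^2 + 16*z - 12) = z*(z + 4)/(z^2 - 5*z + 6)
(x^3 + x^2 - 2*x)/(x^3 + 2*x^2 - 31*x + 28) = x*(x + 2)/(x^2 + 3*x - 28)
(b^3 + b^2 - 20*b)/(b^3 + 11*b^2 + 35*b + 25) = b*(b - 4)/(b^2 + 6*b + 5)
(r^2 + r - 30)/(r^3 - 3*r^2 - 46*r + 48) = (r - 5)/(r^2 - 9*r + 8)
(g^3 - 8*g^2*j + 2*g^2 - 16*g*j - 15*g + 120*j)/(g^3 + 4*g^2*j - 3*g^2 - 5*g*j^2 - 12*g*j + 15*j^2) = (g^2 - 8*g*j + 5*g - 40*j)/(g^2 + 4*g*j - 5*j^2)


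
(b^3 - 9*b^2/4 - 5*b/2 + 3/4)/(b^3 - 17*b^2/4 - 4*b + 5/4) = (b - 3)/(b - 5)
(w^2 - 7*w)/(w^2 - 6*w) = (w - 7)/(w - 6)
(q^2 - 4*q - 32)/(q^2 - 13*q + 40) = (q + 4)/(q - 5)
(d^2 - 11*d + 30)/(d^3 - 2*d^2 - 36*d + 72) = (d - 5)/(d^2 + 4*d - 12)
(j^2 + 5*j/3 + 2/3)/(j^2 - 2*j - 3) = (j + 2/3)/(j - 3)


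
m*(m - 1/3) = m^2 - m/3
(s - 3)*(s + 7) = s^2 + 4*s - 21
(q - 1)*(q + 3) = q^2 + 2*q - 3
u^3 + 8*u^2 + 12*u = u*(u + 2)*(u + 6)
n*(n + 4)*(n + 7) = n^3 + 11*n^2 + 28*n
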